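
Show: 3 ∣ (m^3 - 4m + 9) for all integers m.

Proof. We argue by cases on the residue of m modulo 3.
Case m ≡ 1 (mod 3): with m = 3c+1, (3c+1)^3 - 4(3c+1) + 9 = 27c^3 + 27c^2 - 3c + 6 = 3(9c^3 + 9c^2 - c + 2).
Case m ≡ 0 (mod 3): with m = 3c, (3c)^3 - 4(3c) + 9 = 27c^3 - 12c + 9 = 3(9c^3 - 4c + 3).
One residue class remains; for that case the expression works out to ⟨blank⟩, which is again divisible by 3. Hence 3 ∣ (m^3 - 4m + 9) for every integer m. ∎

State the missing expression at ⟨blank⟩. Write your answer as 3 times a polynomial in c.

3(9c^3 + 18c^2 + 8c + 3)

Only m ≡ 2 (mod 3) is unaccounted for. Put m = 3c+2:
(3c+2)^3 - 4(3c+2) + 9 expands to 27c^3 + 54c^2 + 24c + 9,
and factoring out 3 leaves 3(9c^3 + 18c^2 + 8c + 3).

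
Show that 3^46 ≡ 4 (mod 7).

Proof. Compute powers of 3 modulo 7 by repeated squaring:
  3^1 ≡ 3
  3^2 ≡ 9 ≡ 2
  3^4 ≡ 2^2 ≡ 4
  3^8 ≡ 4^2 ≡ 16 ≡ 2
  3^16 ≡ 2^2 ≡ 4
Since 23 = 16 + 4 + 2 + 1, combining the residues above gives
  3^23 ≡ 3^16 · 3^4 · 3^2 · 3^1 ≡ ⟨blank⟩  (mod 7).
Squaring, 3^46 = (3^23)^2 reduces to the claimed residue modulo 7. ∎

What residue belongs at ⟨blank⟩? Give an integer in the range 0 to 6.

5

Multiply the listed residues: 4 · 4 · 2 · 3 = 16 → 32 → 96.
Reducing modulo 7: 96 = 13·7 + 5, so 3^23 ≡ 5.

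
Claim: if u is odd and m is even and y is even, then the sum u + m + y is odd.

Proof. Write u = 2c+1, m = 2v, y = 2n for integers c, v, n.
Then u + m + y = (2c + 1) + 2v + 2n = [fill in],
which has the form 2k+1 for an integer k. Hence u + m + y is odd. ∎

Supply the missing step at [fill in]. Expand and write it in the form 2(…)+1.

(2c + 1) + 2v + 2n = 2c + 2n + 2v + 1
= 2(c + n + v) + 1.
Since c + n + v is an integer, the sum is of the form 2k+1 for an integer k.

2(c + n + v) + 1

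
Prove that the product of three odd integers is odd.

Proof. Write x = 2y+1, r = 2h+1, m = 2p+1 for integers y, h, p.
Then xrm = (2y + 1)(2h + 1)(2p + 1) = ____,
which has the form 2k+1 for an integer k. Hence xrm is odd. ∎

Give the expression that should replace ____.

2(4hpy + 2hp + 2hy + h + 2py + p + y) + 1

(2y + 1)(2h + 1)(2p + 1) = 8hpy + 4hp + 4hy + 2h + 4py + 2p + 2y + 1
= 2(4hpy + 2hp + 2hy + h + 2py + p + y) + 1.
Since 4hpy + 2hp + 2hy + h + 2py + p + y is an integer, the product is of the form 2k+1 for an integer k.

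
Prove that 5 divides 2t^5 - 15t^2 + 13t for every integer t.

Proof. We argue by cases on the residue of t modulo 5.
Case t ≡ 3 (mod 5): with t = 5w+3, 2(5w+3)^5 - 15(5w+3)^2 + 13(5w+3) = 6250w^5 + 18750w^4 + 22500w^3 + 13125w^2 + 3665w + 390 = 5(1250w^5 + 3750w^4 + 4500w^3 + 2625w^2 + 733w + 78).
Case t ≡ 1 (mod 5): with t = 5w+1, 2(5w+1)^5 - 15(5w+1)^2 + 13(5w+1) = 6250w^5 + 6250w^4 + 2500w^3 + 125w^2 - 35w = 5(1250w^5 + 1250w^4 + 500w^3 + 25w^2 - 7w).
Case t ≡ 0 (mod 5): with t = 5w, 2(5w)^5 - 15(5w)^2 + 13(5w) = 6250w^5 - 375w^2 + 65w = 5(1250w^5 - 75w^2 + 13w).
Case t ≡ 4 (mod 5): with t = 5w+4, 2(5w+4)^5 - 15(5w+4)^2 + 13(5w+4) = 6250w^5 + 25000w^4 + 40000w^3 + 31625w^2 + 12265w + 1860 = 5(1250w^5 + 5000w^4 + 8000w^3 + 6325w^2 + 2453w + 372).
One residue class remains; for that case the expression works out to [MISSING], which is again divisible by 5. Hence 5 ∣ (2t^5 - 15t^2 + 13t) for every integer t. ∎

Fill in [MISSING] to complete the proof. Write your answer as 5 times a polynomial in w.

5(1250w^5 + 2500w^4 + 2000w^3 + 725w^2 + 113w + 6)

Only t ≡ 2 (mod 5) is unaccounted for. Put t = 5w+2:
2(5w+2)^5 - 15(5w+2)^2 + 13(5w+2) expands to 6250w^5 + 12500w^4 + 10000w^3 + 3625w^2 + 565w + 30,
and factoring out 5 leaves 5(1250w^5 + 2500w^4 + 2000w^3 + 725w^2 + 113w + 6).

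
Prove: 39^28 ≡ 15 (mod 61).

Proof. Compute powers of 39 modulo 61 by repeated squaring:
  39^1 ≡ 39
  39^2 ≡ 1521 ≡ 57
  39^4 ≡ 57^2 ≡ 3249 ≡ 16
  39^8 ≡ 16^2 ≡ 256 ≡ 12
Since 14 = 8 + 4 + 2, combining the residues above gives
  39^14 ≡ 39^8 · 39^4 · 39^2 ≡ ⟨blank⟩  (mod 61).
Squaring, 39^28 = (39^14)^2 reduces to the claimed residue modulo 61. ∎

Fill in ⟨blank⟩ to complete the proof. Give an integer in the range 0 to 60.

25

39^8 · 39^4 · 39^2 ≡ 12 · 16 · 57 = 10944.
10944 mod 61 = 25, so 39^14 ≡ 25 (mod 61).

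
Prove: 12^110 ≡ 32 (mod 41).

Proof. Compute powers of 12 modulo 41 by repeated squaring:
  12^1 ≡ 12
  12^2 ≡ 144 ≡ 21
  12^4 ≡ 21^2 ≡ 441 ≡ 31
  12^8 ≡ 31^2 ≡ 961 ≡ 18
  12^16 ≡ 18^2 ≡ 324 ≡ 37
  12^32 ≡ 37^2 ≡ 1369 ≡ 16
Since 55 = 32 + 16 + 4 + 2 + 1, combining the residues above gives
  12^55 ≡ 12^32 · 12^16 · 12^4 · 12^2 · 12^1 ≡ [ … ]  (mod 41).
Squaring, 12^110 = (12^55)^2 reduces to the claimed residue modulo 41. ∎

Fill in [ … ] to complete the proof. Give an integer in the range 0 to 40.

12^32 · 12^16 · 12^4 · 12^2 · 12^1 ≡ 16 · 37 · 31 · 21 · 12 = 4624704.
4624704 mod 41 = 27, so 12^55 ≡ 27 (mod 41).

27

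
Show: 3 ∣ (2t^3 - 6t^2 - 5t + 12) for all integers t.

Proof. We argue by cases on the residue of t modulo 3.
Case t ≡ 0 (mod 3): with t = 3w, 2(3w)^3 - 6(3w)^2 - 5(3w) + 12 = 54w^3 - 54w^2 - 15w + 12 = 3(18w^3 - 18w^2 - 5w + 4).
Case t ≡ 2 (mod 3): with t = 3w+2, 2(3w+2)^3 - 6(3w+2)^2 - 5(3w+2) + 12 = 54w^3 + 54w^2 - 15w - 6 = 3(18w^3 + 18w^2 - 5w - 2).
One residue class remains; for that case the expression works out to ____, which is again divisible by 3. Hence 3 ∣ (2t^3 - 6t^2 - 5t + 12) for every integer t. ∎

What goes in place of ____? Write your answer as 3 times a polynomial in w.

3(18w^3 - 11w + 1)

The residues treated are {0, 2}, so the missing case is t ≡ 1 (mod 3); write t = 3w+1.
Then 2(3w+1)^3 - 6(3w+1)^2 - 5(3w+1) + 12 = 54w^3 - 33w + 3 = 3(18w^3 - 11w + 1).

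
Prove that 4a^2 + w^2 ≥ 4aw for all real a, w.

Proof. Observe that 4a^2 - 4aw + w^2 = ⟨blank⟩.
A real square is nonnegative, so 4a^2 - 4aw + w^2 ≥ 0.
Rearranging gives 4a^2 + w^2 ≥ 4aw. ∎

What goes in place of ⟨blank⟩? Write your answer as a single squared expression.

(2a - w)^2

The leading and trailing coefficients are 2^2 and 1^2, and 4 = 2·2·1, so the trinomial is (2a - w)^2.
Hence 4a^2 - 4aw + w^2 ≥ 0.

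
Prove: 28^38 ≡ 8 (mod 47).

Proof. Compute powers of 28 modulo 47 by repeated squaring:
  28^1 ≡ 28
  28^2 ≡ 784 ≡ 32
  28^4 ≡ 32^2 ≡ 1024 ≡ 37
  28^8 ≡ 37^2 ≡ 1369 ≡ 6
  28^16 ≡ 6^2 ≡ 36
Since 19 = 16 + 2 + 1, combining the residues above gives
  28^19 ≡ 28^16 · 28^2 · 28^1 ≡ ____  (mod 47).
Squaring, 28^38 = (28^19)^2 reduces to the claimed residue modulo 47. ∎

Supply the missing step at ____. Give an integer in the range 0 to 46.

28^16 · 28^2 · 28^1 ≡ 36 · 32 · 28 = 32256.
32256 mod 47 = 14, so 28^19 ≡ 14 (mod 47).

14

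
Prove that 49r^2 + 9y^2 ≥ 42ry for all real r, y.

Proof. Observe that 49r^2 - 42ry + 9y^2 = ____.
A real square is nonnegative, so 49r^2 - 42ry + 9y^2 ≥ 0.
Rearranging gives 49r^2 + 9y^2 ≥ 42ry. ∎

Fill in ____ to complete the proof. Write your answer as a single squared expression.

The leading and trailing coefficients are 7^2 and 3^2, and 42 = 2·7·3, so the trinomial is (7r - 3y)^2.
Hence 49r^2 - 42ry + 9y^2 ≥ 0.

(7r - 3y)^2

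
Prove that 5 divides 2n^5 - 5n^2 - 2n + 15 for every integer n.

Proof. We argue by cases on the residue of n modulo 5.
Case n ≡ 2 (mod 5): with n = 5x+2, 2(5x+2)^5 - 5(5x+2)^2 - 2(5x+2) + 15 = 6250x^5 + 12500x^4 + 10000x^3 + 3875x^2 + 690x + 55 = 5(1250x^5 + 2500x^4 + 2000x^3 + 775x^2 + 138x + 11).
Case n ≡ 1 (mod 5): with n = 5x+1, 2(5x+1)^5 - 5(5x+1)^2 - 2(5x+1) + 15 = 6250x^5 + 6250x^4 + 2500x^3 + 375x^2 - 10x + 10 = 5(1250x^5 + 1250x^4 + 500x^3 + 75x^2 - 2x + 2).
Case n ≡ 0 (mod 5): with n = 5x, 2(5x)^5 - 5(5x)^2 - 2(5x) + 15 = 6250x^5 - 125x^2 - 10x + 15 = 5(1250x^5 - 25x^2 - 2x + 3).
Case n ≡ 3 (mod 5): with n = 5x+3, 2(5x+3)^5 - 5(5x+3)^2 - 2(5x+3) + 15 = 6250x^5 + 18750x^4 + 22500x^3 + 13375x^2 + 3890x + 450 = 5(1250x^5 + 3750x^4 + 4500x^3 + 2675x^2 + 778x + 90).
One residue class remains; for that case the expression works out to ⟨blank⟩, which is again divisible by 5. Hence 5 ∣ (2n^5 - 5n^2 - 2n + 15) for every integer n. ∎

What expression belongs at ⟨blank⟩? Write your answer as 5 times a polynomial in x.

The residues treated are {2, 1, 0, 3}, so the missing case is n ≡ 4 (mod 5); write n = 5x+4.
Then 2(5x+4)^5 - 5(5x+4)^2 - 2(5x+4) + 15 = 6250x^5 + 25000x^4 + 40000x^3 + 31875x^2 + 12590x + 1975 = 5(1250x^5 + 5000x^4 + 8000x^3 + 6375x^2 + 2518x + 395).

5(1250x^5 + 5000x^4 + 8000x^3 + 6375x^2 + 2518x + 395)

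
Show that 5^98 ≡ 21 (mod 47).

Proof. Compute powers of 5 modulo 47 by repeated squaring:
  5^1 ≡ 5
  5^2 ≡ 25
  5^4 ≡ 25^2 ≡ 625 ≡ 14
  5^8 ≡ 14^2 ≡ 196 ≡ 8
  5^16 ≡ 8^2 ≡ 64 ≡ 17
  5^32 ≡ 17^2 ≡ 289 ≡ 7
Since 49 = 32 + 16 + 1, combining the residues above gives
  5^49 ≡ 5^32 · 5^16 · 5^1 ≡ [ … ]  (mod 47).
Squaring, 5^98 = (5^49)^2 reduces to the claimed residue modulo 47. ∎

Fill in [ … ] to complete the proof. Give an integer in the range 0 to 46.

5^32 · 5^16 · 5^1 ≡ 7 · 17 · 5 = 595.
595 mod 47 = 31, so 5^49 ≡ 31 (mod 47).

31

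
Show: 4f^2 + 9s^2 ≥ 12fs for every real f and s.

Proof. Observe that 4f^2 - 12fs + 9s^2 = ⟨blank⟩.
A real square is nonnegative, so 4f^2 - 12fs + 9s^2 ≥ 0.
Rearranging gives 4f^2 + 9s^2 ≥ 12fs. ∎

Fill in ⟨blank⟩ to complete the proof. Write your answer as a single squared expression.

The leading and trailing coefficients are 2^2 and 3^2, and 12 = 2·2·3, so the trinomial is (2f - 3s)^2.
Hence 4f^2 - 12fs + 9s^2 ≥ 0.

(2f - 3s)^2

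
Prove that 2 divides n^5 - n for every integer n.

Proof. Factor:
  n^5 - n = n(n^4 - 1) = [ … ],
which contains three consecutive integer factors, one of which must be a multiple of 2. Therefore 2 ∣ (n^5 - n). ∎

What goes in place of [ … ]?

n^4 - 1 = (n^2 - 1)(n^2 + 1), and n^2 - 1 = (n-1)(n+1).
So n(n^4 - 1) = (n - 1)n(n + 1)(n^2 + 1).

(n - 1)n(n + 1)(n^2 + 1)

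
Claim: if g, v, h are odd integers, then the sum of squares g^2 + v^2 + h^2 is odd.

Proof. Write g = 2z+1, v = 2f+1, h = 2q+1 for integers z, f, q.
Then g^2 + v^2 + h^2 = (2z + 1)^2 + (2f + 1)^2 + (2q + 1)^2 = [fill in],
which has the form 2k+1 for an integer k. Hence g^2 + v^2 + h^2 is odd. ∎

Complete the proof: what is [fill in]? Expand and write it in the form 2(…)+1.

2(2f^2 + 2f + 2q^2 + 2q + 2z^2 + 2z + 1) + 1

Expanding: (2z + 1)^2 + (2f + 1)^2 + (2q + 1)^2 = 4f^2 + 4f + 4q^2 + 4q + 4z^2 + 4z + 3.
Every term except the constant is even, so this is 2(2f^2 + 2f + 2q^2 + 2q + 2z^2 + 2z + 1) + 1,
and 2f^2 + 2f + 2q^2 + 2q + 2z^2 + 2z + 1 ∈ ℤ gives the required form.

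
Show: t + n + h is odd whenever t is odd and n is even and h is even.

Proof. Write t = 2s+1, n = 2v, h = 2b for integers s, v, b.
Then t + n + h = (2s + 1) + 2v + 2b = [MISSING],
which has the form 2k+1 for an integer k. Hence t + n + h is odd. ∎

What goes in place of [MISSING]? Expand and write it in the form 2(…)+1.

Expanding: (2s + 1) + 2v + 2b = 2b + 2s + 2v + 1.
Every term except the constant is even, so this is 2(b + s + v) + 1,
and b + s + v ∈ ℤ gives the required form.

2(b + s + v) + 1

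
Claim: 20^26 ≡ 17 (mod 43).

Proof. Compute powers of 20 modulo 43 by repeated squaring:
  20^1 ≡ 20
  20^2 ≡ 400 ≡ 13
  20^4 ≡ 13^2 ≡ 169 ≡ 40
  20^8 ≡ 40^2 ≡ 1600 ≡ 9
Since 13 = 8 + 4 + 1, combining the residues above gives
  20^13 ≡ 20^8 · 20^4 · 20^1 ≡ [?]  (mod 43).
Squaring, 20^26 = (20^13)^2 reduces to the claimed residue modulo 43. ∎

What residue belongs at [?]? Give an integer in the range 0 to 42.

Multiply the listed residues: 9 · 40 · 20 = 360 → 7200.
Reducing modulo 43: 7200 = 167·43 + 19, so 20^13 ≡ 19.

19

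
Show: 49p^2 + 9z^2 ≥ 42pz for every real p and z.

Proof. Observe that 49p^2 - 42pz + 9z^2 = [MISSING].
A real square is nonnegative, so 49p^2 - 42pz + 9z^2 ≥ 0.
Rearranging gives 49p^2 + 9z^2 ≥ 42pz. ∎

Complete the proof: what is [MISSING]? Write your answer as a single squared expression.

(7p - 3z)^2

The leading and trailing coefficients are 7^2 and 3^2, and 42 = 2·7·3, so the trinomial is (7p - 3z)^2.
Hence 49p^2 - 42pz + 9z^2 ≥ 0.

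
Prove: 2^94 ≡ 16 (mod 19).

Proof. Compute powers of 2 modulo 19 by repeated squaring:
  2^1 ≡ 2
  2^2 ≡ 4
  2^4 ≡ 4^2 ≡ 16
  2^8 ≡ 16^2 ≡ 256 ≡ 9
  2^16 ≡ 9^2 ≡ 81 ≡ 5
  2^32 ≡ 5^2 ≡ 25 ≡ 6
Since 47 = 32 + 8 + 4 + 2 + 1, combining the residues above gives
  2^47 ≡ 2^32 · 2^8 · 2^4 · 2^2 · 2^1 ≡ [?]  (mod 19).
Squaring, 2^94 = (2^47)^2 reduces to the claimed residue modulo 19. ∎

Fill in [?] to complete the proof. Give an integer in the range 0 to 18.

Multiply the listed residues: 6 · 9 · 16 · 4 · 2 = 54 → 864 → 3456 → 6912.
Reducing modulo 19: 6912 = 363·19 + 15, so 2^47 ≡ 15.

15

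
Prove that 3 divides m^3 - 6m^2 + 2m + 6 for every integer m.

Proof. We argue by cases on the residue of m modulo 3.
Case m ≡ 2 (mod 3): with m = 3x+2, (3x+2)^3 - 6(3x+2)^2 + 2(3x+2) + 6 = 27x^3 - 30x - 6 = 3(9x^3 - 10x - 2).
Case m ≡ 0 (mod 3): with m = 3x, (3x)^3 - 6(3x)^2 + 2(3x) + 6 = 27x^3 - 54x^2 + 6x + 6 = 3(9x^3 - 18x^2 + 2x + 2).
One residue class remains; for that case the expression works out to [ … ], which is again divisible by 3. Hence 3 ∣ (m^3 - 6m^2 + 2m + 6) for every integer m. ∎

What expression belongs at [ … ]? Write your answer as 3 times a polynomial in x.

3(9x^3 - 9x^2 - 7x + 1)

Only m ≡ 1 (mod 3) is unaccounted for. Put m = 3x+1:
(3x+1)^3 - 6(3x+1)^2 + 2(3x+1) + 6 expands to 27x^3 - 27x^2 - 21x + 3,
and factoring out 3 leaves 3(9x^3 - 9x^2 - 7x + 1).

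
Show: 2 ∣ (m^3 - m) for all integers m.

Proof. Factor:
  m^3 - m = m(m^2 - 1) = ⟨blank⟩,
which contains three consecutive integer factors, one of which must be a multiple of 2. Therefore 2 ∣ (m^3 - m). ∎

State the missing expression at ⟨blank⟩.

(m - 1)m(m + 1)

m(m^2 - 1) = m(m - 1)(m + 1) = (m - 1)m(m + 1).
These three factors are consecutive integers, so their product is divisible by 2.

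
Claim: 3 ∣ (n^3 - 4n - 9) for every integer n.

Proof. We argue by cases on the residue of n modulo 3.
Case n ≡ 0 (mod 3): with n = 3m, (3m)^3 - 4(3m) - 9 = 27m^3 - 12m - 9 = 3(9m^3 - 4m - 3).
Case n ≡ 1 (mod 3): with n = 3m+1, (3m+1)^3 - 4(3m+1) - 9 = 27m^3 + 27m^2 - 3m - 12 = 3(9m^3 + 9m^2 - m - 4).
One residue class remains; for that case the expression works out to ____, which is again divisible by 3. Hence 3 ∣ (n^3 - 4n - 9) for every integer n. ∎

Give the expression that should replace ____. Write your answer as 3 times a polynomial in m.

3(9m^3 + 18m^2 + 8m - 3)

The residues treated are {0, 1}, so the missing case is n ≡ 2 (mod 3); write n = 3m+2.
Then (3m+2)^3 - 4(3m+2) - 9 = 27m^3 + 54m^2 + 24m - 9 = 3(9m^3 + 18m^2 + 8m - 3).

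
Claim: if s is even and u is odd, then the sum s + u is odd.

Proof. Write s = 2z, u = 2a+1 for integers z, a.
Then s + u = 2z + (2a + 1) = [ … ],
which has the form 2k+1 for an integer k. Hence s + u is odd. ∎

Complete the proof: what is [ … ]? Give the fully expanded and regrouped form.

2z + (2a + 1) = 2a + 2z + 1
= 2(a + z) + 1.
Since a + z is an integer, the sum is of the form 2k+1 for an integer k.

2(a + z) + 1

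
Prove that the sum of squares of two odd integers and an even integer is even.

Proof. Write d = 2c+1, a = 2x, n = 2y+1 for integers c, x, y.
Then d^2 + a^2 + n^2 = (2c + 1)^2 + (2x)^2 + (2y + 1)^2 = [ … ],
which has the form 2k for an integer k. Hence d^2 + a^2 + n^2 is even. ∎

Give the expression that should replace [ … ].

(2c + 1)^2 + (2x)^2 + (2y + 1)^2 = 4c^2 + 4c + 4x^2 + 4y^2 + 4y + 2
= 2(2c^2 + 2c + 2x^2 + 2y^2 + 2y + 1).
Since 2c^2 + 2c + 2x^2 + 2y^2 + 2y + 1 is an integer, the sum of squares is of the form 2k for an integer k.

2(2c^2 + 2c + 2x^2 + 2y^2 + 2y + 1)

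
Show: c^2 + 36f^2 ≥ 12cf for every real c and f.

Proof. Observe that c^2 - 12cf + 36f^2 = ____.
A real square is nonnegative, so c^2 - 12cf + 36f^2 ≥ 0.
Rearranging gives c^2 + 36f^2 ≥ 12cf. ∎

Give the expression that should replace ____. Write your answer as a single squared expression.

The leading and trailing coefficients are 1^2 and 6^2, and 12 = 2·1·6, so the trinomial is (c - 6f)^2.
Hence c^2 - 12cf + 36f^2 ≥ 0.

(c - 6f)^2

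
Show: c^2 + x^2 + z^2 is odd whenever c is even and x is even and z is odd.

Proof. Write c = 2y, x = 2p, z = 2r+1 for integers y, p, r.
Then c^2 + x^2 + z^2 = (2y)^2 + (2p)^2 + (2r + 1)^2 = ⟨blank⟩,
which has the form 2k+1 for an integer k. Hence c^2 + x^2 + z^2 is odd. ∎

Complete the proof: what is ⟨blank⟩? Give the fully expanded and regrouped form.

Expanding: (2y)^2 + (2p)^2 + (2r + 1)^2 = 4p^2 + 4r^2 + 4r + 4y^2 + 1.
Every term except the constant is even, so this is 2(2p^2 + 2r^2 + 2r + 2y^2) + 1,
and 2p^2 + 2r^2 + 2r + 2y^2 ∈ ℤ gives the required form.

2(2p^2 + 2r^2 + 2r + 2y^2) + 1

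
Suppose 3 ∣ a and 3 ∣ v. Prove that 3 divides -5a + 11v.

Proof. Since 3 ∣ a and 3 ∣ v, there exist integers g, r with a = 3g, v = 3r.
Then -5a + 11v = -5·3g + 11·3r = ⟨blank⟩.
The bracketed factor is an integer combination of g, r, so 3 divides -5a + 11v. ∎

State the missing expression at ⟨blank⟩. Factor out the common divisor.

3(-5g + 11r)

Pull the common 3 out of every term: -5·3g + 11·3r = 3(-5g + 11r).
-5g + 11r is an integer, which exhibits the divisibility.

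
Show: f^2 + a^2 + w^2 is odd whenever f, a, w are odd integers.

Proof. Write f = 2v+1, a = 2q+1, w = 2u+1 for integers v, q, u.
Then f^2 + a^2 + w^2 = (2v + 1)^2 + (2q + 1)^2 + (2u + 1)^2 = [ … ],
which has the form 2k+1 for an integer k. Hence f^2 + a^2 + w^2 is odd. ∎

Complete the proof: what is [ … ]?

(2v + 1)^2 + (2q + 1)^2 + (2u + 1)^2 = 4q^2 + 4q + 4u^2 + 4u + 4v^2 + 4v + 3
= 2(2q^2 + 2q + 2u^2 + 2u + 2v^2 + 2v + 1) + 1.
Since 2q^2 + 2q + 2u^2 + 2u + 2v^2 + 2v + 1 is an integer, the sum of squares is of the form 2k+1 for an integer k.

2(2q^2 + 2q + 2u^2 + 2u + 2v^2 + 2v + 1) + 1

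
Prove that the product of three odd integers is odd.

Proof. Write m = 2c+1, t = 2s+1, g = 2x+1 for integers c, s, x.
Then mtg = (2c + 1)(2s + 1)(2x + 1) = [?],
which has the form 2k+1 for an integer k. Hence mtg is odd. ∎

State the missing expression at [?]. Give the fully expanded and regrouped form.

(2c + 1)(2s + 1)(2x + 1) = 8csx + 4cs + 4cx + 2c + 4sx + 2s + 2x + 1
= 2(4csx + 2cs + 2cx + c + 2sx + s + x) + 1.
Since 4csx + 2cs + 2cx + c + 2sx + s + x is an integer, the product is of the form 2k+1 for an integer k.

2(4csx + 2cs + 2cx + c + 2sx + s + x) + 1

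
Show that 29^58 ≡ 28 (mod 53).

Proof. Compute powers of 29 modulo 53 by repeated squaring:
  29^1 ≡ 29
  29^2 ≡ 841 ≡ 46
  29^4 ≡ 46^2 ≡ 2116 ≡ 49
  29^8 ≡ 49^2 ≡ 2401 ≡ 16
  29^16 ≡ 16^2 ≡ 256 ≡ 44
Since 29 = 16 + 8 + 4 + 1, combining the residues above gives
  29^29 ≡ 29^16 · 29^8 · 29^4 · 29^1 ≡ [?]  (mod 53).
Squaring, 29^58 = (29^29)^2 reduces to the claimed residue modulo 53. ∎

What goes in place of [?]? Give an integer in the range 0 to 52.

9

Multiply the listed residues: 44 · 16 · 49 · 29 = 704 → 34496 → 1000384.
Reducing modulo 53: 1000384 = 18875·53 + 9, so 29^29 ≡ 9.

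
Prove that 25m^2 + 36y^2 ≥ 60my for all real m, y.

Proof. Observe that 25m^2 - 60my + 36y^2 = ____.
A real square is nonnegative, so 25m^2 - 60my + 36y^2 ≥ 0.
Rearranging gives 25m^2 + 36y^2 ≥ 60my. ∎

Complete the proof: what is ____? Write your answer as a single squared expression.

(5m - 6y)^2

The leading and trailing coefficients are 5^2 and 6^2, and 60 = 2·5·6, so the trinomial is (5m - 6y)^2.
Hence 25m^2 - 60my + 36y^2 ≥ 0.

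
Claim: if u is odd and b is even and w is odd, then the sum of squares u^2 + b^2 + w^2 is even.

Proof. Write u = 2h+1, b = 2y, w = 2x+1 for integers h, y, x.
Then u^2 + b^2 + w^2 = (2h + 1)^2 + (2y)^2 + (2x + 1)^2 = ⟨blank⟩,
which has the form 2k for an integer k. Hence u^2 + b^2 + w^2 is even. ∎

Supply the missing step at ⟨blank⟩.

2(2h^2 + 2h + 2x^2 + 2x + 2y^2 + 1)

(2h + 1)^2 + (2y)^2 + (2x + 1)^2 = 4h^2 + 4h + 4x^2 + 4x + 4y^2 + 2
= 2(2h^2 + 2h + 2x^2 + 2x + 2y^2 + 1).
Since 2h^2 + 2h + 2x^2 + 2x + 2y^2 + 1 is an integer, the sum of squares is of the form 2k for an integer k.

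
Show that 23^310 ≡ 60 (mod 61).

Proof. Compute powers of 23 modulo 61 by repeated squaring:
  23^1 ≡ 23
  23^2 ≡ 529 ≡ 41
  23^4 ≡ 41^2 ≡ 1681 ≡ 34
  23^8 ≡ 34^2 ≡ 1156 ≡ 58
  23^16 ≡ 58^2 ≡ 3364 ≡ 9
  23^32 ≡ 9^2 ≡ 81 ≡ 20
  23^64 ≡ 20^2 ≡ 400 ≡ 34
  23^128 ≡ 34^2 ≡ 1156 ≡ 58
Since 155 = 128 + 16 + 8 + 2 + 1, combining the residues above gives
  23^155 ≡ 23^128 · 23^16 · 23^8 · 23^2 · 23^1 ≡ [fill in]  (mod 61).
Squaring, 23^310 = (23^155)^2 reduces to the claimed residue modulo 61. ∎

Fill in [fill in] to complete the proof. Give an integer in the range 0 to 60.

Multiply the listed residues: 58 · 9 · 58 · 41 · 23 = 522 → 30276 → 1241316 → 28550268.
Reducing modulo 61: 28550268 = 468037·61 + 11, so 23^155 ≡ 11.

11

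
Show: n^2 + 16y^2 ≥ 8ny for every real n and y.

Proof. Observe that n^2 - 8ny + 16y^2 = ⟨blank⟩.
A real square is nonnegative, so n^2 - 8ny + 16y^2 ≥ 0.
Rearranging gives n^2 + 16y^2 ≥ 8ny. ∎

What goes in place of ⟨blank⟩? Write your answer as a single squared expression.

The leading and trailing coefficients are 1^2 and 4^2, and 8 = 2·1·4, so the trinomial is (n - 4y)^2.
Hence n^2 - 8ny + 16y^2 ≥ 0.

(n - 4y)^2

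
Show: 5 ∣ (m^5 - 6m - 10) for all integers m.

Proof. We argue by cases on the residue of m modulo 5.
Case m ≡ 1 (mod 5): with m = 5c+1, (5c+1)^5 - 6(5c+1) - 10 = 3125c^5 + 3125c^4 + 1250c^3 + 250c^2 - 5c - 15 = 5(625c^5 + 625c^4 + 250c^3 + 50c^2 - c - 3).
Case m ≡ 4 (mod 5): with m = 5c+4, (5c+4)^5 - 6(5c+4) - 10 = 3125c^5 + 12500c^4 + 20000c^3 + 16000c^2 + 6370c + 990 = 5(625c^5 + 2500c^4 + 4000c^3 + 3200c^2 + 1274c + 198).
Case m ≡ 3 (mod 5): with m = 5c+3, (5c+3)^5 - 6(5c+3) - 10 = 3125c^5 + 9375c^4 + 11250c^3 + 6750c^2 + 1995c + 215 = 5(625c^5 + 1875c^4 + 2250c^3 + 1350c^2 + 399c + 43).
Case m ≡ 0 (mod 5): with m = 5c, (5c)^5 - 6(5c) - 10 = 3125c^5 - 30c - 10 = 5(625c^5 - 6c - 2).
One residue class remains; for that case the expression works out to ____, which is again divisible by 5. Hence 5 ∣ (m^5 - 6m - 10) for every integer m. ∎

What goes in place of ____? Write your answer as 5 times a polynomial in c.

5(625c^5 + 1250c^4 + 1000c^3 + 400c^2 + 74c + 2)

Only m ≡ 2 (mod 5) is unaccounted for. Put m = 5c+2:
(5c+2)^5 - 6(5c+2) - 10 expands to 3125c^5 + 6250c^4 + 5000c^3 + 2000c^2 + 370c + 10,
and factoring out 5 leaves 5(625c^5 + 1250c^4 + 1000c^3 + 400c^2 + 74c + 2).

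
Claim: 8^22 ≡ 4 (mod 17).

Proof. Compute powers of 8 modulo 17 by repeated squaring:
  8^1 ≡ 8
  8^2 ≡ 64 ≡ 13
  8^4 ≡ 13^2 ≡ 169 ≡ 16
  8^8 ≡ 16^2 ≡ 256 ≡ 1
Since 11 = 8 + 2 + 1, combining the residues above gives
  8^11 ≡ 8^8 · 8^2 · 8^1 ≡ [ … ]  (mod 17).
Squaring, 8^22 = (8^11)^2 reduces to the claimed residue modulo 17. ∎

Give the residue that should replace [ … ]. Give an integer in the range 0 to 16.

2

Multiply the listed residues: 1 · 13 · 8 = 13 → 104.
Reducing modulo 17: 104 = 6·17 + 2, so 8^11 ≡ 2.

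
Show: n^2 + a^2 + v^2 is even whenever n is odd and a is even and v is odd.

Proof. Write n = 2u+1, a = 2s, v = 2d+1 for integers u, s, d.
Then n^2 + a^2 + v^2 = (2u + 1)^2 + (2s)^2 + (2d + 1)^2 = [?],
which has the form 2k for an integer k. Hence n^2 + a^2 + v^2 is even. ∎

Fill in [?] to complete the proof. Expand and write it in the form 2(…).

Expanding: (2u + 1)^2 + (2s)^2 + (2d + 1)^2 = 4d^2 + 4d + 4s^2 + 4u^2 + 4u + 2.
Every term is even; pulling out the factor of 2 gives 2(2d^2 + 2d + 2s^2 + 2u^2 + 2u + 1).

2(2d^2 + 2d + 2s^2 + 2u^2 + 2u + 1)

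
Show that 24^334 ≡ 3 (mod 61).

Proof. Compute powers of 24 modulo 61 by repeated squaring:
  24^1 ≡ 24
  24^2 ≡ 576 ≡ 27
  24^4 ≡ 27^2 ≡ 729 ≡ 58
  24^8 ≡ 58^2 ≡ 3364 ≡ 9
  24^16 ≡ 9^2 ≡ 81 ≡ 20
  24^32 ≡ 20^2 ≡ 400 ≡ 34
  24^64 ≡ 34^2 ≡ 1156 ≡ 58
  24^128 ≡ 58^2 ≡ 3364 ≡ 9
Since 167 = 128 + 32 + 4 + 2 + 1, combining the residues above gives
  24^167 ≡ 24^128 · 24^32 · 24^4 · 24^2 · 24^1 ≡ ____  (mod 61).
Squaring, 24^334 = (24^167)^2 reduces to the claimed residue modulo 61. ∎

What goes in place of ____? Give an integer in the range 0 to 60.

8

Multiply the listed residues: 9 · 34 · 58 · 27 · 24 = 306 → 17748 → 479196 → 11500704.
Reducing modulo 61: 11500704 = 188536·61 + 8, so 24^167 ≡ 8.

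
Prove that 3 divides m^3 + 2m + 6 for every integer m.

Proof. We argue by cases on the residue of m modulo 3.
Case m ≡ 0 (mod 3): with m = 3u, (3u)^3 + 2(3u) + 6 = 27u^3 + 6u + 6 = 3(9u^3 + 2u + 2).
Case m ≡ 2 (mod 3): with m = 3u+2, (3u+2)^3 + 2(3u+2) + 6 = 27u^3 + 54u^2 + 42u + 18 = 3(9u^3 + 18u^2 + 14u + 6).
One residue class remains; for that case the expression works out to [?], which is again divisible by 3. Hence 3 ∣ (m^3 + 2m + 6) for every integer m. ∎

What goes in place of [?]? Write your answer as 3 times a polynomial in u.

3(9u^3 + 9u^2 + 5u + 3)

Only m ≡ 1 (mod 3) is unaccounted for. Put m = 3u+1:
(3u+1)^3 + 2(3u+1) + 6 expands to 27u^3 + 27u^2 + 15u + 9,
and factoring out 3 leaves 3(9u^3 + 9u^2 + 5u + 3).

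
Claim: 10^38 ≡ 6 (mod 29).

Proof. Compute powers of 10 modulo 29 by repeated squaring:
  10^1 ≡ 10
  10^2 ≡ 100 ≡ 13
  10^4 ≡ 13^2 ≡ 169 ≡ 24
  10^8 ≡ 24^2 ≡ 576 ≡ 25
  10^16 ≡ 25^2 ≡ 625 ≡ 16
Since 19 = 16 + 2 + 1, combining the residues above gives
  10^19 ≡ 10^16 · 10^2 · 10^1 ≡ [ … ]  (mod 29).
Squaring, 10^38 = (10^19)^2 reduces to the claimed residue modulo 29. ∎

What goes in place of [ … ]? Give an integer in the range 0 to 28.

10^16 · 10^2 · 10^1 ≡ 16 · 13 · 10 = 2080.
2080 mod 29 = 21, so 10^19 ≡ 21 (mod 29).

21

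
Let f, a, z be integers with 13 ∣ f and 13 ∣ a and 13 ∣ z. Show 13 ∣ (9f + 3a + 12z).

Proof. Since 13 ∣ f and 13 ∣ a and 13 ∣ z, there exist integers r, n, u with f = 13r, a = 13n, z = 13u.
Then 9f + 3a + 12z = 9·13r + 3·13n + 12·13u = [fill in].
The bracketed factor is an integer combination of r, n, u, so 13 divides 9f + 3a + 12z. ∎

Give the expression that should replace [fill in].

Pull the common 13 out of every term: 9·13r + 3·13n + 12·13u = 13(3n + 9r + 12u).
3n + 9r + 12u is an integer, which exhibits the divisibility.

13(3n + 9r + 12u)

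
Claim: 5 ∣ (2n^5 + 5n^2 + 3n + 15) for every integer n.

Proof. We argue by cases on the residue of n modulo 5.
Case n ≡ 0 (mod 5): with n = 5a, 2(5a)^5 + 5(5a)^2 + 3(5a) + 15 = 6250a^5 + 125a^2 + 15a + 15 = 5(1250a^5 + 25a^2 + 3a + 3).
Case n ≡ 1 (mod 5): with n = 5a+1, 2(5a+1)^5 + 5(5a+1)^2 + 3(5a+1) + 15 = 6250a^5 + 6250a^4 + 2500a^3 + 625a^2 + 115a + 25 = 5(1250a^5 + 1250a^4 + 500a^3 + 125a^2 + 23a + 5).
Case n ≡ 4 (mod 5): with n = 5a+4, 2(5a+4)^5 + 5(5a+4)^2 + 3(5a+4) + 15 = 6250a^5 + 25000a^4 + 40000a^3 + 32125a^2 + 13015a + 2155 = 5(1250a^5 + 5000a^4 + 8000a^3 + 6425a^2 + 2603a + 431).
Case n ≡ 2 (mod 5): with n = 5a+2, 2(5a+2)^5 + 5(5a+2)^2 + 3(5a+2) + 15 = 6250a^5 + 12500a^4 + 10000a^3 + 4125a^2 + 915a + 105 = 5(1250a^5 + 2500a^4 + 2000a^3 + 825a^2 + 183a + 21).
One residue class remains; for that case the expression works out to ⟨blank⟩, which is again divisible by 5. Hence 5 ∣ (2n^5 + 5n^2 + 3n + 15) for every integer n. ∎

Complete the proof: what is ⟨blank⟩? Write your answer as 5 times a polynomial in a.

The residues treated are {0, 1, 4, 2}, so the missing case is n ≡ 3 (mod 5); write n = 5a+3.
Then 2(5a+3)^5 + 5(5a+3)^2 + 3(5a+3) + 15 = 6250a^5 + 18750a^4 + 22500a^3 + 13625a^2 + 4215a + 555 = 5(1250a^5 + 3750a^4 + 4500a^3 + 2725a^2 + 843a + 111).

5(1250a^5 + 3750a^4 + 4500a^3 + 2725a^2 + 843a + 111)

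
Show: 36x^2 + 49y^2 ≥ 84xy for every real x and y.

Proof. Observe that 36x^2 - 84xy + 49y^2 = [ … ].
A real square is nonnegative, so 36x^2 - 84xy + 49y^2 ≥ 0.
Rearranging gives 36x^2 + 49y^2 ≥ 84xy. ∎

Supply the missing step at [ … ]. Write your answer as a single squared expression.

The leading and trailing coefficients are 6^2 and 7^2, and 84 = 2·6·7, so the trinomial is (6x - 7y)^2.
Hence 36x^2 - 84xy + 49y^2 ≥ 0.

(6x - 7y)^2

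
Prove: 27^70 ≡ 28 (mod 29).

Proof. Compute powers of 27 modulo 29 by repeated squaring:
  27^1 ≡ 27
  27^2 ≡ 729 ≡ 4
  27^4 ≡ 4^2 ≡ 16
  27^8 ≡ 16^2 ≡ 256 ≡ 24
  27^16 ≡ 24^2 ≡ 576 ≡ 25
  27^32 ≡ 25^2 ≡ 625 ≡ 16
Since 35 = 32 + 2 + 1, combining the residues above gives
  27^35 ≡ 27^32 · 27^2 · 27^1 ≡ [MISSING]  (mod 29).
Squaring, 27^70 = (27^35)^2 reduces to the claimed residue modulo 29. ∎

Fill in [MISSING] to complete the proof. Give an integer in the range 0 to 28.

17

Multiply the listed residues: 16 · 4 · 27 = 64 → 1728.
Reducing modulo 29: 1728 = 59·29 + 17, so 27^35 ≡ 17.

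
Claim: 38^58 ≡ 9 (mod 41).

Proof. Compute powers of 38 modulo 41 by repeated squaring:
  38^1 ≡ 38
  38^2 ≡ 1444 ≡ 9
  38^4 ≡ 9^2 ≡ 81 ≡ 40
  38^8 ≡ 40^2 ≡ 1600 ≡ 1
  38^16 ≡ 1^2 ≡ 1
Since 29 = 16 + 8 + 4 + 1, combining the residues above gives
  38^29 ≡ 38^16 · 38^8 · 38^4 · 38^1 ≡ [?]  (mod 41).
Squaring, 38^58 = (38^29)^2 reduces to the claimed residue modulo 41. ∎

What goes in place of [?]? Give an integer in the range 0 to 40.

Multiply the listed residues: 1 · 1 · 40 · 38 = 1 → 40 → 1520.
Reducing modulo 41: 1520 = 37·41 + 3, so 38^29 ≡ 3.

3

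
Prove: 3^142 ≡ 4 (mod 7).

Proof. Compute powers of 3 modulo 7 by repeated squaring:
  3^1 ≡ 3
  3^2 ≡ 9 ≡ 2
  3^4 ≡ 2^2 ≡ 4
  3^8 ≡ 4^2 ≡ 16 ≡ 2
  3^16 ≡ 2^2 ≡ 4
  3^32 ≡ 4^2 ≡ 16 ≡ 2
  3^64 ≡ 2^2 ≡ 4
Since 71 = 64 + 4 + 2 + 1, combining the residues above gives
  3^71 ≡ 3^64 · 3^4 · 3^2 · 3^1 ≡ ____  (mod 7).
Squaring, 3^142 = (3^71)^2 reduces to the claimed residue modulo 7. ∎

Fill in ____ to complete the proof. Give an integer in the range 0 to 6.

5

3^64 · 3^4 · 3^2 · 3^1 ≡ 4 · 4 · 2 · 3 = 96.
96 mod 7 = 5, so 3^71 ≡ 5 (mod 7).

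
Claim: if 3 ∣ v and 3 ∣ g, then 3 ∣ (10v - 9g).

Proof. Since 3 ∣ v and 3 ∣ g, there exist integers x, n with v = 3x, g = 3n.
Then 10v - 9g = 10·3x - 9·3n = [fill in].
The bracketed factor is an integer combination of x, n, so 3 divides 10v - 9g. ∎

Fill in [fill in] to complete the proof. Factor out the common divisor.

3(-9n + 10x)

Each term has a factor of 3: 10·3x - 9·3n = 3·(-9n + 10x).
Since -9n + 10x is an integer, 3 ∣ (10v - 9g).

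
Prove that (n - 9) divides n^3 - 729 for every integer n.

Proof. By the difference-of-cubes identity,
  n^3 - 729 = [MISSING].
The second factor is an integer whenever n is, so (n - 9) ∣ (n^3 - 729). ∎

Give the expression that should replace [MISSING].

a^3 - b^3 = (a - b)(a^2 + ab + b^2). With a = n, b = 9:
n^3 - 729 = (n - 9)(n^2 + 9n + 81).

(n - 9)(n^2 + 9n + 81)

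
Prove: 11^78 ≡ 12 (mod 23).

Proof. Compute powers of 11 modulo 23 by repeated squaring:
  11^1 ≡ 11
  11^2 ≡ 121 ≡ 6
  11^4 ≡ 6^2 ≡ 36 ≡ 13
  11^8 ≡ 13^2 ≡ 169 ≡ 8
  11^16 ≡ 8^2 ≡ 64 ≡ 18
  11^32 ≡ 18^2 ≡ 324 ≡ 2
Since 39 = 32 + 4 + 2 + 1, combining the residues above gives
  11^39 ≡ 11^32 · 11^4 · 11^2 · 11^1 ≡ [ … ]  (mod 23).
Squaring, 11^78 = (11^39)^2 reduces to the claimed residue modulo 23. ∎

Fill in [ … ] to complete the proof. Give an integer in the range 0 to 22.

11^32 · 11^4 · 11^2 · 11^1 ≡ 2 · 13 · 6 · 11 = 1716.
1716 mod 23 = 14, so 11^39 ≡ 14 (mod 23).

14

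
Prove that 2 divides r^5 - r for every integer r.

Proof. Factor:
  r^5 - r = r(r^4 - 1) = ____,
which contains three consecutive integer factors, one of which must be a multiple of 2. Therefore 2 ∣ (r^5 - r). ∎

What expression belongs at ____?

(r - 1)r(r + 1)(r^2 + 1)

r^4 - 1 = (r^2 - 1)(r^2 + 1), and r^2 - 1 = (r-1)(r+1).
So r(r^4 - 1) = (r - 1)r(r + 1)(r^2 + 1).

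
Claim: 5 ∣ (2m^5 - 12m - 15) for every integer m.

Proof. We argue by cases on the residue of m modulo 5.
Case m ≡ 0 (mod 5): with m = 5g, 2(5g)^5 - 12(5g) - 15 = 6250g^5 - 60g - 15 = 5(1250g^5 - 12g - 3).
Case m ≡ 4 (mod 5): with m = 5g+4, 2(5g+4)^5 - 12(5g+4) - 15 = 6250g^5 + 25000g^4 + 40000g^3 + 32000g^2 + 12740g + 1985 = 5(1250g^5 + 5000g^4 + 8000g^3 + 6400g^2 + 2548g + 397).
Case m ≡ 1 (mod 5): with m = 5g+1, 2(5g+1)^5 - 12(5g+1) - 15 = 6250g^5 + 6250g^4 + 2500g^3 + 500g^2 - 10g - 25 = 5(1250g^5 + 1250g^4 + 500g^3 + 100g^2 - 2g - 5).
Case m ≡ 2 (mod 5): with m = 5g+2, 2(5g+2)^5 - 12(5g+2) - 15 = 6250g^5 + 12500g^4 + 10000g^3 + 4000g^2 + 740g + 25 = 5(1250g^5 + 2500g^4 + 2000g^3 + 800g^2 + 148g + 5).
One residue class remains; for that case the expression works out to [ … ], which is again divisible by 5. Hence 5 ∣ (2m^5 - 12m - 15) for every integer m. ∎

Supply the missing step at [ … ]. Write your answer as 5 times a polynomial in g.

5(1250g^5 + 3750g^4 + 4500g^3 + 2700g^2 + 798g + 87)

The residues treated are {0, 4, 1, 2}, so the missing case is m ≡ 3 (mod 5); write m = 5g+3.
Then 2(5g+3)^5 - 12(5g+3) - 15 = 6250g^5 + 18750g^4 + 22500g^3 + 13500g^2 + 3990g + 435 = 5(1250g^5 + 3750g^4 + 4500g^3 + 2700g^2 + 798g + 87).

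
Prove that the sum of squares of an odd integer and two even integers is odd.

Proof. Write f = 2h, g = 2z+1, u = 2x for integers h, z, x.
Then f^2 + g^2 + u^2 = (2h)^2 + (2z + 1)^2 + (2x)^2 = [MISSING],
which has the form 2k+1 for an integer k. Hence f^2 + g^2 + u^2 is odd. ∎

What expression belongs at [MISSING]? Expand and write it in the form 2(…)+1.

2(2h^2 + 2x^2 + 2z^2 + 2z) + 1

(2h)^2 + (2z + 1)^2 + (2x)^2 = 4h^2 + 4x^2 + 4z^2 + 4z + 1
= 2(2h^2 + 2x^2 + 2z^2 + 2z) + 1.
Since 2h^2 + 2x^2 + 2z^2 + 2z is an integer, the sum of squares is of the form 2k+1 for an integer k.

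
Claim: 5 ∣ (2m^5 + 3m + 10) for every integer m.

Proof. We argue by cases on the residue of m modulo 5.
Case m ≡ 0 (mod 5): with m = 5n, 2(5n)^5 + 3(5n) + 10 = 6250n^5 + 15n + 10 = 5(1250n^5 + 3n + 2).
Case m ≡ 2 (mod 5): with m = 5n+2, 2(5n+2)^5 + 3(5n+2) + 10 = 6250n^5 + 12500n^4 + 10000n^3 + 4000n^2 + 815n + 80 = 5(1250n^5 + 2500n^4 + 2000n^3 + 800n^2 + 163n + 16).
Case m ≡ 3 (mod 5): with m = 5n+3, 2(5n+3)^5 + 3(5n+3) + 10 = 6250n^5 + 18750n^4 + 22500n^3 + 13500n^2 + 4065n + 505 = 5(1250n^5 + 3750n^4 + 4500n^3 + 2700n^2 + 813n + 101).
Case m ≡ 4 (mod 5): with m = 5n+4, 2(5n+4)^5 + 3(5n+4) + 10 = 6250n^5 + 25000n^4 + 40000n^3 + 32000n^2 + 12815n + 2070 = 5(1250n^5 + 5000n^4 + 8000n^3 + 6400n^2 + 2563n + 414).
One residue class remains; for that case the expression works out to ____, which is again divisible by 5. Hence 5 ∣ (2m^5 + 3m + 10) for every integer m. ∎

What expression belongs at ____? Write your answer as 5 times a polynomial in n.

Only m ≡ 1 (mod 5) is unaccounted for. Put m = 5n+1:
2(5n+1)^5 + 3(5n+1) + 10 expands to 6250n^5 + 6250n^4 + 2500n^3 + 500n^2 + 65n + 15,
and factoring out 5 leaves 5(1250n^5 + 1250n^4 + 500n^3 + 100n^2 + 13n + 3).

5(1250n^5 + 1250n^4 + 500n^3 + 100n^2 + 13n + 3)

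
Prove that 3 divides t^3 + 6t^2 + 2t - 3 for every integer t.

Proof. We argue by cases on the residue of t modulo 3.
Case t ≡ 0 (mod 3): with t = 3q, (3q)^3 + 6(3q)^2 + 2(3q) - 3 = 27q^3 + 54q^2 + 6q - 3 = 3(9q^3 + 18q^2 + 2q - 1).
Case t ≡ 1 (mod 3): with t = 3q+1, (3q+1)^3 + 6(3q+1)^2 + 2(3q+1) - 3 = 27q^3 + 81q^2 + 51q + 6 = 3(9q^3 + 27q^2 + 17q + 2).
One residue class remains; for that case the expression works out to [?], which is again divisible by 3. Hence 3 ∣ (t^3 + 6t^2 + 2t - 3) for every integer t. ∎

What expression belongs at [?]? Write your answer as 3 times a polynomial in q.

The residues treated are {0, 1}, so the missing case is t ≡ 2 (mod 3); write t = 3q+2.
Then (3q+2)^3 + 6(3q+2)^2 + 2(3q+2) - 3 = 27q^3 + 108q^2 + 114q + 33 = 3(9q^3 + 36q^2 + 38q + 11).

3(9q^3 + 36q^2 + 38q + 11)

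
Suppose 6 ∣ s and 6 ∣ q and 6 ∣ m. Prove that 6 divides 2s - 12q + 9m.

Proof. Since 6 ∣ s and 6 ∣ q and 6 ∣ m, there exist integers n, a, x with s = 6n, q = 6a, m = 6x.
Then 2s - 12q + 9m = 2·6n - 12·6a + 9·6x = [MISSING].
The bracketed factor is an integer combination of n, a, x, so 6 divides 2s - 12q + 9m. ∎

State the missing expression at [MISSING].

Each term has a factor of 6: 2·6n - 12·6a + 9·6x = 6·(-12a + 2n + 9x).
Since -12a + 2n + 9x is an integer, 6 ∣ (2s - 12q + 9m).

6(-12a + 2n + 9x)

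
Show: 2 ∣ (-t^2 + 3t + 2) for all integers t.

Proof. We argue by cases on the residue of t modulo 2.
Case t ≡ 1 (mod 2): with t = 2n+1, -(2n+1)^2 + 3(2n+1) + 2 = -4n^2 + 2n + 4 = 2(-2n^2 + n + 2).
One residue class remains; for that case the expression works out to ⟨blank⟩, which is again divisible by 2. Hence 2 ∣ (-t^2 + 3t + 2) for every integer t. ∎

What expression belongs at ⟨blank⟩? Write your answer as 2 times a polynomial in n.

2(-2n^2 + 3n + 1)

The residues treated are {1}, so the missing case is t ≡ 0 (mod 2); write t = 2n.
Then -(2n)^2 + 3(2n) + 2 = -4n^2 + 6n + 2 = 2(-2n^2 + 3n + 1).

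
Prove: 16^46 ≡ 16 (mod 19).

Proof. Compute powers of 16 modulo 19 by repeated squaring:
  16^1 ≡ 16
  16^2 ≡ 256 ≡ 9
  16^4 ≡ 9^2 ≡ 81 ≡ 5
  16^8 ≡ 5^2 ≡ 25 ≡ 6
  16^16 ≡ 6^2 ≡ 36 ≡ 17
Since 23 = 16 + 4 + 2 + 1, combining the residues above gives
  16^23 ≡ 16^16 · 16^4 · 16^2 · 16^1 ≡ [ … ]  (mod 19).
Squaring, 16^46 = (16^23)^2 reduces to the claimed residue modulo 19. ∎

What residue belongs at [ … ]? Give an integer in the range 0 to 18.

16^16 · 16^4 · 16^2 · 16^1 ≡ 17 · 5 · 9 · 16 = 12240.
12240 mod 19 = 4, so 16^23 ≡ 4 (mod 19).

4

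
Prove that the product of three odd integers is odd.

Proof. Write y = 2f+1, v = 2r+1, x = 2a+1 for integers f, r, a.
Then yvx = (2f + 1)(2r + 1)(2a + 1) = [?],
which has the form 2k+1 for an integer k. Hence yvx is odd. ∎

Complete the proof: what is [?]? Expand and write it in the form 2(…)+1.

Expanding: (2f + 1)(2r + 1)(2a + 1) = 8afr + 4af + 4ar + 2a + 4fr + 2f + 2r + 1.
Every term except the constant is even, so this is 2(4afr + 2af + 2ar + a + 2fr + f + r) + 1,
and 4afr + 2af + 2ar + a + 2fr + f + r ∈ ℤ gives the required form.

2(4afr + 2af + 2ar + a + 2fr + f + r) + 1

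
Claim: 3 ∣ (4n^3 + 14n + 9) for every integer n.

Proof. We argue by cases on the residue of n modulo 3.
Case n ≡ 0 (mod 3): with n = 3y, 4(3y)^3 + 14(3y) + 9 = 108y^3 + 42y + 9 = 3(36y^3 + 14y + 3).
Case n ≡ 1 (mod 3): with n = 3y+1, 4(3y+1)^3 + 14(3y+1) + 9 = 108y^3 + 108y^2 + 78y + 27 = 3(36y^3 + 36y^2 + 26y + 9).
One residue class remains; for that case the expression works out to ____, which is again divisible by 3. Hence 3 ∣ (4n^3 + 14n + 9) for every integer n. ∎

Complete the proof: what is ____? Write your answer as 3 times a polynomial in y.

3(36y^3 + 72y^2 + 62y + 23)

Only n ≡ 2 (mod 3) is unaccounted for. Put n = 3y+2:
4(3y+2)^3 + 14(3y+2) + 9 expands to 108y^3 + 216y^2 + 186y + 69,
and factoring out 3 leaves 3(36y^3 + 72y^2 + 62y + 23).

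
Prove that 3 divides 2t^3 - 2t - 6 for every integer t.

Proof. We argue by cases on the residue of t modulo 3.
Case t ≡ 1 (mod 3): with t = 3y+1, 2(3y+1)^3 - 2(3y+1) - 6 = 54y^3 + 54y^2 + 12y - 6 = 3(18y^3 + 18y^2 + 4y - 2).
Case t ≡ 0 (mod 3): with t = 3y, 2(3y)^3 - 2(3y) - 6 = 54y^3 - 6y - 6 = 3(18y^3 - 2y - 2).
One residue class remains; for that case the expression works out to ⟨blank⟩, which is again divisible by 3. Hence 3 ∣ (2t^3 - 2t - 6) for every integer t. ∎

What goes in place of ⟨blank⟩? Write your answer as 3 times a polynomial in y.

3(18y^3 + 36y^2 + 22y + 2)

The residues treated are {1, 0}, so the missing case is t ≡ 2 (mod 3); write t = 3y+2.
Then 2(3y+2)^3 - 2(3y+2) - 6 = 54y^3 + 108y^2 + 66y + 6 = 3(18y^3 + 36y^2 + 22y + 2).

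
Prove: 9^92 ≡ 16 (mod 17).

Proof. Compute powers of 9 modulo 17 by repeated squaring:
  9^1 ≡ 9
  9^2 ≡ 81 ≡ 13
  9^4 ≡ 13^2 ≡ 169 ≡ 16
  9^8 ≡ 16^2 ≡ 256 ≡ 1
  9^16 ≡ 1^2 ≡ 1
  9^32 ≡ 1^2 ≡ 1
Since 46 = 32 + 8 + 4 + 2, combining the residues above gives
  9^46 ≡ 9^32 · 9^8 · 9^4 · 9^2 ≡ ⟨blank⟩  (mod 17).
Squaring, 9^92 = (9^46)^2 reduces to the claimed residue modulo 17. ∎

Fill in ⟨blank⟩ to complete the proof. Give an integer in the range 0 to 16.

9^32 · 9^8 · 9^4 · 9^2 ≡ 1 · 1 · 16 · 13 = 208.
208 mod 17 = 4, so 9^46 ≡ 4 (mod 17).

4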